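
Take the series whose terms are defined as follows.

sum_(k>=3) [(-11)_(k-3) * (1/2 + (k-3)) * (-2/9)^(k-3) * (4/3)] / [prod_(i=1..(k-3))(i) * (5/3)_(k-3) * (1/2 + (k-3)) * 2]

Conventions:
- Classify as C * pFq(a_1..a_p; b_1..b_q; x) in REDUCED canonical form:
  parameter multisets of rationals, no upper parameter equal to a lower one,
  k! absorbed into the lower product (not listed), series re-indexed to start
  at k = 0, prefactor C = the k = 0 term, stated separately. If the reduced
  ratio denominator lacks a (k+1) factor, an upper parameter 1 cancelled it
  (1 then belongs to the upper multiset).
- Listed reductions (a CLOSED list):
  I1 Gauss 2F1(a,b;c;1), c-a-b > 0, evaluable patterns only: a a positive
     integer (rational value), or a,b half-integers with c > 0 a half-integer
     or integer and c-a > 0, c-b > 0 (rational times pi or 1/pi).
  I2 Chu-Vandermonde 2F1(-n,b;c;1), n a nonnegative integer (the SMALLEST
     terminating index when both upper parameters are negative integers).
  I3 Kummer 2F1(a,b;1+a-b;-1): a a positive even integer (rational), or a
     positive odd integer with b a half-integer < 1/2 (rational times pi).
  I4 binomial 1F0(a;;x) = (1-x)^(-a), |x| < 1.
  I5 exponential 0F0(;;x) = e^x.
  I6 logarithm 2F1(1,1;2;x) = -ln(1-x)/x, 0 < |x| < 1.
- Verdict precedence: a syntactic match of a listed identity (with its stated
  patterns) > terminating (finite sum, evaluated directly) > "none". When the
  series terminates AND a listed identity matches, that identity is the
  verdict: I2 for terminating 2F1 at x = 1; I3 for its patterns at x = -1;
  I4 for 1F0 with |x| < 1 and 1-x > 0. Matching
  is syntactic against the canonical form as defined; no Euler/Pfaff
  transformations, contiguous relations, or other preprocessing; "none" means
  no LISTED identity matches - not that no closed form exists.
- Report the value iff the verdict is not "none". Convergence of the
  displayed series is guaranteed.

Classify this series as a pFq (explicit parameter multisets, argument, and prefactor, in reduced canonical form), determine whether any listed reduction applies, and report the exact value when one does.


First insight: from the first term 2/3: the constant factors (prefactor 2/3) combine into one prefactor.
Step ratio: r(k) = (-2/9) * (k-11) / [(k+5/3) (k+1)] - rational in k, leading ratio (-2/9); with t_0 = 2/3, classification follows.

At argument -2/9: a 1F1 with upper {-11}, lower {5/3}, scaled by C = 2/3. Verdict: terminating (-11 upstairs). 12 nonzero terms in all; added directly. Sum: 22520103420921647/10556062139873250.


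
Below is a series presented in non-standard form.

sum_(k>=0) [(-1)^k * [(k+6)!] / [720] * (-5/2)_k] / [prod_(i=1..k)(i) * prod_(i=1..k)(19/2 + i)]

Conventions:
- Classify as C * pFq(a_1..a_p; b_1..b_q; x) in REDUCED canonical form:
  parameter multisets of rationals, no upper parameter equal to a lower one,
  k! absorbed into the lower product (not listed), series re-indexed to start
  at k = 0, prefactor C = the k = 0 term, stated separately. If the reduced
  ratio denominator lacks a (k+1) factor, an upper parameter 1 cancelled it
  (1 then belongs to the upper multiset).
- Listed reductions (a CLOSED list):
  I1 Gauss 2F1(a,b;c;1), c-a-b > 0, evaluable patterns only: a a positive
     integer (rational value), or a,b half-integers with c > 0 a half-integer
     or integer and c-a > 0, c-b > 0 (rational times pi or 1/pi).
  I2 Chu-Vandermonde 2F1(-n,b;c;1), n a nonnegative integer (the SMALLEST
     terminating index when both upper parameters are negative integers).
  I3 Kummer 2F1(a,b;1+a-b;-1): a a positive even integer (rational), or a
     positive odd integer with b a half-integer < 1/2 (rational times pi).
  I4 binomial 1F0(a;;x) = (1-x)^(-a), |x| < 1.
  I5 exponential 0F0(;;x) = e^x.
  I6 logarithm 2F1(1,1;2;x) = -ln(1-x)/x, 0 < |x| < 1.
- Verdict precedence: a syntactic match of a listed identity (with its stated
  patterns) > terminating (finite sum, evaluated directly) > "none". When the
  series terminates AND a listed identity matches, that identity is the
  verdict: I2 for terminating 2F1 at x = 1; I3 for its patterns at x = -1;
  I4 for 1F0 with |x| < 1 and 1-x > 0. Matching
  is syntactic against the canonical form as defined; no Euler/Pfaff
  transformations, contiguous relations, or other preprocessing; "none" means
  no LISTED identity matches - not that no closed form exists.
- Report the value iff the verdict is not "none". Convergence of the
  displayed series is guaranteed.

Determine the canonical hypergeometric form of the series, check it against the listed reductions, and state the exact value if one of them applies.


Key observation: from the first term 1: the product of the first k integers (prefactor 1) is k!.
Consecutive-term ratio: r(k) = (-1) * (k-5/2) (k+7) / [(k+21/2) (k+1)] - rational in k, leading ratio (-1); with t_0 = 1, classification follows.

Classification (C = 1): 2F1 with upper {-5/2, 7}, lower {21/2}, argument x = -1. Verdict at x = -1: Kummer (I3) matches (x = -1; c = 21/2 equals 1+a-b for upper {-5/2, 7}: listed pattern). Sum: (4849845/4194304) * pi.


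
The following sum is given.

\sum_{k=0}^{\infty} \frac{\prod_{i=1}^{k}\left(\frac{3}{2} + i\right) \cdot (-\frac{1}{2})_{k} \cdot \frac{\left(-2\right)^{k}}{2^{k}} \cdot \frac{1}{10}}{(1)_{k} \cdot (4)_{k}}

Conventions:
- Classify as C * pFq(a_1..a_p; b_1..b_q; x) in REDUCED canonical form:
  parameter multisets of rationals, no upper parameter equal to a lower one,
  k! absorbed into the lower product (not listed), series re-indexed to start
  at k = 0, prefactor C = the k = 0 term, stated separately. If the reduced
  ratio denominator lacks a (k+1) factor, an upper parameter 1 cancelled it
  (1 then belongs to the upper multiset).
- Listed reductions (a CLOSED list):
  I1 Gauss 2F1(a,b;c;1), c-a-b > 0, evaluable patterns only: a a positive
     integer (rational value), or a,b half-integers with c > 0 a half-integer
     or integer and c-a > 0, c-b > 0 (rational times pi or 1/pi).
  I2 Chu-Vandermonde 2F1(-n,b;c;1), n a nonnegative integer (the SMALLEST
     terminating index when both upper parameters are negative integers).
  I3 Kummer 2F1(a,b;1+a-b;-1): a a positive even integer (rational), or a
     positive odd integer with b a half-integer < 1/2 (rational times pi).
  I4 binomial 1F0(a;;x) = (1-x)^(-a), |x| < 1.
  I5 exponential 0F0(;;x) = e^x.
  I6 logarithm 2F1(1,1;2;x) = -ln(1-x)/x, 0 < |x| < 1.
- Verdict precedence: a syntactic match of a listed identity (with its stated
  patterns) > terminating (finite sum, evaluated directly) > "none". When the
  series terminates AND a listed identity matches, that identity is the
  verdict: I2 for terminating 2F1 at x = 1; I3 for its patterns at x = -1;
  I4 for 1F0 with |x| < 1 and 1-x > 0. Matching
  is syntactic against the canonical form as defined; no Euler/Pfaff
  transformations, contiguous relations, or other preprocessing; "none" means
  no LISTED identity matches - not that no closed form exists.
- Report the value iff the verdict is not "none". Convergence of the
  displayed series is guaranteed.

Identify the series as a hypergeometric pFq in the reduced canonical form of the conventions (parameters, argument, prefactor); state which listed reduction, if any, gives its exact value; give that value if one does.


This is \frac{1}{10} * 2F1(-\frac{1}{2}, \frac{5}{2}; 4; -1) in reduced canonical form. Verdict: none. A 2F1 with upper {-\frac{1}{2}, \frac{5}{2}} fits none of I1-I6 at x = -1; the sum runs forever.

Key step: with t_0 = \frac{1}{10}, the two k-th powers (prefactor 1/10) combine into one argument.
Term ratio: r(k) = -1 * (k-\frac{1}{2}) (k+\frac{5}{2}) / [(k+4) (k+1)] - poly over poly, x = -1 from leading terms; C = \frac{1}{10} at k = 0.


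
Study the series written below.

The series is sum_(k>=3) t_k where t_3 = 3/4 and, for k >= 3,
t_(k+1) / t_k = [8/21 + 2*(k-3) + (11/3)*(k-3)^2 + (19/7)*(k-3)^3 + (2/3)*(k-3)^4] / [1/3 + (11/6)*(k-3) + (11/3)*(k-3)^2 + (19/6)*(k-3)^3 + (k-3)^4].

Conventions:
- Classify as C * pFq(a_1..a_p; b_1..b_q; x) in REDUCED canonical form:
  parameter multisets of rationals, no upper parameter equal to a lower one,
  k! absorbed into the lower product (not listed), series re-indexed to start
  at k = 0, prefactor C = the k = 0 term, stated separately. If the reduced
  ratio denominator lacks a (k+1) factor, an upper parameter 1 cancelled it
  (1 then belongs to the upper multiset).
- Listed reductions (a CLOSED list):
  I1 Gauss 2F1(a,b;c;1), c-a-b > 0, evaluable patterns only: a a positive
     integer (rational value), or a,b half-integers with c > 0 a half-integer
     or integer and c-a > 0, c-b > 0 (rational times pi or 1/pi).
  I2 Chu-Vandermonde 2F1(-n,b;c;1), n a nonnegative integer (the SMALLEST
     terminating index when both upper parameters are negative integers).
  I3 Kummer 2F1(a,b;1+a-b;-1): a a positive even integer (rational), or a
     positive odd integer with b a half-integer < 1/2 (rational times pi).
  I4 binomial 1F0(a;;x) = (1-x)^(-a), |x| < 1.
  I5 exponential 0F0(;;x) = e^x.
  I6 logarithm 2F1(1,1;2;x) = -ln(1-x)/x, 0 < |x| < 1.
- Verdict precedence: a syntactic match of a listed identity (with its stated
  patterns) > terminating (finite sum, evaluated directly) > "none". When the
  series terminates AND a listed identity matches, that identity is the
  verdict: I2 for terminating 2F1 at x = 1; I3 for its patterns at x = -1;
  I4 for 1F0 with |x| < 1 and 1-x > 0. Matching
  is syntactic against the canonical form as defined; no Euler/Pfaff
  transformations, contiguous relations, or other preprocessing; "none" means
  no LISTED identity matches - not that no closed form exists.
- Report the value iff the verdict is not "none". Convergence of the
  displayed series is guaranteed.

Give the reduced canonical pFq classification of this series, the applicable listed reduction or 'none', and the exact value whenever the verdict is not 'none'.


Key step: with t_0 = 3/4, the parameter 1 appears in both the upper and lower lists and cancels (alongside the other common factor).
Term ratio: r(k) = (2/3) * (k+4/7) (k+2) / [(k+2/3) (k+1)] ; factor over Q: parameters, x = (2/3), and C = 3/4.

The series (x = 2/3) is 2F1: upper {4/7, 2}, lower {2/3}, prefactor 3/4. Verdict: no listed reduction: x = 2/3 and upper {4/7, 2} fail every I1-I6 pattern.


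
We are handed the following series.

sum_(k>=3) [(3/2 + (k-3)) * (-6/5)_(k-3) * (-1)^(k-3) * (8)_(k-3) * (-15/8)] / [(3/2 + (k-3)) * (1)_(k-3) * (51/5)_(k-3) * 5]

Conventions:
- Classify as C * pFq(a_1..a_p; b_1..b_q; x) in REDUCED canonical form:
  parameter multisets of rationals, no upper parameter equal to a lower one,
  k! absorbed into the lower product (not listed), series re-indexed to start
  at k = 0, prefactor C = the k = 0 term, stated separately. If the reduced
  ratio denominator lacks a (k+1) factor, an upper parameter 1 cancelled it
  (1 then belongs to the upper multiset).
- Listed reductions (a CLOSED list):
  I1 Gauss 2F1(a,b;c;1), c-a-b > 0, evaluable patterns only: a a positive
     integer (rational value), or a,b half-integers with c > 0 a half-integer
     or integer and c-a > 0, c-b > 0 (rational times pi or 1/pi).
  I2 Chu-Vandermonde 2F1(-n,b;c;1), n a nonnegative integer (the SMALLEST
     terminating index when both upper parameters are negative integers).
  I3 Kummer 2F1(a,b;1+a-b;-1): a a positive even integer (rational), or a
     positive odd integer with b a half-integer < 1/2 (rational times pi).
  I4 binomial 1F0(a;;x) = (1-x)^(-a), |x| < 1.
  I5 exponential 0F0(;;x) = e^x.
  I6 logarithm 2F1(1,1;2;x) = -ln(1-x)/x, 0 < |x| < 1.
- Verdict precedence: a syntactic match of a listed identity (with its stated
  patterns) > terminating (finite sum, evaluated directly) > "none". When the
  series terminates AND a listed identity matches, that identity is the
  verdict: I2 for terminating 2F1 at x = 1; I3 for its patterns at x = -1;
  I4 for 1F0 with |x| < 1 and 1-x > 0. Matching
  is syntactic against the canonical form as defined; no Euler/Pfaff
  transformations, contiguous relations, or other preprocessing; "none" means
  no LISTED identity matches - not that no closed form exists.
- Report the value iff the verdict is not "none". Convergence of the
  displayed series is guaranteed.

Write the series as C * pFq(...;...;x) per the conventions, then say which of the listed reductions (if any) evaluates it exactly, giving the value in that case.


This is -3/8 * 2F1(-6/5, 8; 51/5; -1) in reduced canonical form. Verdict: the Kummer evaluation I3 matches (x = -1; c = 51/5 equals 1+a-b for upper {-6/5, 8}: listed pattern). Its exact value is -263097/350000.

Structural cue: from the first term -3/8: the constant factors (prefactor -3/8) combine into one prefactor.
Ratio: r(k) = (-1) * (k-6/5) (k+8) / [(k+51/5) (k+1)] ; factor over Q: parameters, x = (-1), and C = -3/8.


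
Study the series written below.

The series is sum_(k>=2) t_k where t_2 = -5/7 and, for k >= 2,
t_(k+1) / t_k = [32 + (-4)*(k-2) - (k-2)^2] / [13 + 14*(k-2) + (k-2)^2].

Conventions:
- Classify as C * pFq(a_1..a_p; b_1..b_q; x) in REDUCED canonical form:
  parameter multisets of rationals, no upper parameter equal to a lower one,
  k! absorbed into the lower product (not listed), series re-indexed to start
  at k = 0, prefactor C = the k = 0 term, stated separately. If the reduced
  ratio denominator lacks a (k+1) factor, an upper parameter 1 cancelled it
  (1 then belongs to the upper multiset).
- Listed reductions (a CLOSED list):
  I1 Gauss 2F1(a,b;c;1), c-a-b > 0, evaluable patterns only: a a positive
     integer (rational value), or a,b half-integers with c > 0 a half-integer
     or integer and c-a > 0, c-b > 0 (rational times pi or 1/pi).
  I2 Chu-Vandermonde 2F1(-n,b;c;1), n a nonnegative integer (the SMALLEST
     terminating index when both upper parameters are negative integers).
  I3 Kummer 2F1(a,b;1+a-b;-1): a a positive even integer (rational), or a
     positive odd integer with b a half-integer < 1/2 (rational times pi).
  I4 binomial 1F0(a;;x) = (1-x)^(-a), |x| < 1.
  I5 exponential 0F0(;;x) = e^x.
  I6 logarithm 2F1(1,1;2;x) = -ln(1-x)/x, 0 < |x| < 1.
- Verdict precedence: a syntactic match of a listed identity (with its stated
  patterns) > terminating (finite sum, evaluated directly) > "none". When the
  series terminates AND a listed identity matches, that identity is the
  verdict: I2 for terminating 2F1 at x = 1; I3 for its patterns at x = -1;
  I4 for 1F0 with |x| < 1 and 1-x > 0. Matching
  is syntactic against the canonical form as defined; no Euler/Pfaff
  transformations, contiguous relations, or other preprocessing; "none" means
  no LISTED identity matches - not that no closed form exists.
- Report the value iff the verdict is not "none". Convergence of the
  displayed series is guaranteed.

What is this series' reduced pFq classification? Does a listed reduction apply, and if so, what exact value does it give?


With C = -5/7: the canonical form is 2F1(-4, 8; 13; -1). Verdict (x = -1): the Kummer evaluation I3 applies (x = -1; c = 13 equals 1+a-b for upper {-4, 8}: listed pattern). Value: -495/98.

Key observation: t_0 = -5/7 here, and roots of the ratio polynomials (C = -5/7) are the negated parameters.
Consecutive-term ratio: r(k) = (-1) * (k-4) (k+8) / [(k+13) (k+1)] - rational in k, leading ratio (-1); with t_0 = -5/7, classification follows.


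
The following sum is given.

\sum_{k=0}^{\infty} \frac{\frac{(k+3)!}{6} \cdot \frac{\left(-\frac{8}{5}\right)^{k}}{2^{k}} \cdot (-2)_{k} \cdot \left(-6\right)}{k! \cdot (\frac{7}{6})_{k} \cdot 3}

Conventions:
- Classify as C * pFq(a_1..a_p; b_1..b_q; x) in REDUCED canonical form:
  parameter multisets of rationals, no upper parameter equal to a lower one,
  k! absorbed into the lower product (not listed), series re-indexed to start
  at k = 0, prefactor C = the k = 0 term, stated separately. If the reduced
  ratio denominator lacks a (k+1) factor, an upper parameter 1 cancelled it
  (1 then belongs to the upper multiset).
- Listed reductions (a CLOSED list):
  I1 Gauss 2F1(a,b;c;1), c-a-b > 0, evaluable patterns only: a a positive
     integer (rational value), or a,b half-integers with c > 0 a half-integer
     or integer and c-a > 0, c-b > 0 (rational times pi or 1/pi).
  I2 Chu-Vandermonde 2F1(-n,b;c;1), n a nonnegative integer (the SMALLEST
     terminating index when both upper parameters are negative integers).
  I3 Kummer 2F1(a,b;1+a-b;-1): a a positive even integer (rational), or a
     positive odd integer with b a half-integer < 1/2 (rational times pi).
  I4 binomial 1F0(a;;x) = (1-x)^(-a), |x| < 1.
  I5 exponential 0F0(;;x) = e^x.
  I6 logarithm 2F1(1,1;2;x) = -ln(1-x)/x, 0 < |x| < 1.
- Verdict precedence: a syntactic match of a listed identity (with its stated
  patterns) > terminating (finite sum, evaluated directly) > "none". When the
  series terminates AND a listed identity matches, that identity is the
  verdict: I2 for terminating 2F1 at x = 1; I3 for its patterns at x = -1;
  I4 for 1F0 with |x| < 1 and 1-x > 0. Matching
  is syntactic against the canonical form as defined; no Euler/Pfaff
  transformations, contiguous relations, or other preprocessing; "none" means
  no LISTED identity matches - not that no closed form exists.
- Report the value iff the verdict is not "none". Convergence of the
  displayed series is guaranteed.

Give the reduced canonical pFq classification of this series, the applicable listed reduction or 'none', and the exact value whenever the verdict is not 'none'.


The series (x = -\frac{4}{5}) is 2F1: upper {-2, 4}, lower {\frac{7}{6}}, prefactor -2. Verdict: terminating - upper parameter -2 makes this a finite sum (last index 2), evaluated exactly. Sum: -\frac{2102}{91}.

Key step: x = -\frac{4}{5} and the two k-th powers (C = -2, x = -4/5) combine into one argument.
Adjacent-term ratio: r(k) = -\frac{4}{5} * (k-2) (k+4) / [(k+\frac{7}{6}) (k+1)] - rational in k. x = -\frac{4}{5}; t_0 = -2; negate the roots.


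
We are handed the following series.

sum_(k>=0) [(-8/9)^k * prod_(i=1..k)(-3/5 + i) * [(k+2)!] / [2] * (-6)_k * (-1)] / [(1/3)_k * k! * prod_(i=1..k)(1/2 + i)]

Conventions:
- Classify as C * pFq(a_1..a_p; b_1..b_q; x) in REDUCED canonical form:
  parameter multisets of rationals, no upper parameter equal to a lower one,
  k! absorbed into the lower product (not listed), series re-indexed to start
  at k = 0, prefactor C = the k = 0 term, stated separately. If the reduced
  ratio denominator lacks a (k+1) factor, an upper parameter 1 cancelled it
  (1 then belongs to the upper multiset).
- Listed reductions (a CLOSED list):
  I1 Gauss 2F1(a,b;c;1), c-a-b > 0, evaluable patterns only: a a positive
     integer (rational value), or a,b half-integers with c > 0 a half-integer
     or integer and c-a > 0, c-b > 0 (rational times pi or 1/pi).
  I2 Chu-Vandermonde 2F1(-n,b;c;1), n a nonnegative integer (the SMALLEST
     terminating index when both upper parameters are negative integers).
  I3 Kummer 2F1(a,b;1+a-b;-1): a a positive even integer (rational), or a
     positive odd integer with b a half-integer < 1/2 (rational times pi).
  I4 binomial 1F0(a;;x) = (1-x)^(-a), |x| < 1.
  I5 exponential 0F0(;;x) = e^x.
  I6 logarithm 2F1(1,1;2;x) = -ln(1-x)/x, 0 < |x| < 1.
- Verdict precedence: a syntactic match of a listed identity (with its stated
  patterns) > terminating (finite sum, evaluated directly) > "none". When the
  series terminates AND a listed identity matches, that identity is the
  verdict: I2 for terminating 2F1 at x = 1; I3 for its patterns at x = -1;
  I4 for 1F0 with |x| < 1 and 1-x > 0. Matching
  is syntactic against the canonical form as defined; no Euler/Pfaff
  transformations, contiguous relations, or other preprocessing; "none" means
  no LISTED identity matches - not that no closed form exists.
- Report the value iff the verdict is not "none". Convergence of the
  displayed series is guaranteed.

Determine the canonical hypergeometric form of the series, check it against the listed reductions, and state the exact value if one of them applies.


Canonical form: C = -1 times 3F2 with upper {-6, 2/5, 3}, lower {1/3, 3/2}, x = -8/9. Verdict: terminating - upper -6 stops the sum at k = 6; the 7 terms are added exactly. Exact value: -1956364016291/7486171875.

First insight: from the first term -1: the factorial ratio (prefactor -1) (k+a-1)!/(a-1)! is a rising factorial (a)_k.
Adjacent-term ratio: r(k) = (-8/9) * (k-6) (k+2/5) (k+3) / [(k+1/3) (k+3/2) (k+1)] - rational in k. x = (-8/9); t_0 = -1; negate the roots.


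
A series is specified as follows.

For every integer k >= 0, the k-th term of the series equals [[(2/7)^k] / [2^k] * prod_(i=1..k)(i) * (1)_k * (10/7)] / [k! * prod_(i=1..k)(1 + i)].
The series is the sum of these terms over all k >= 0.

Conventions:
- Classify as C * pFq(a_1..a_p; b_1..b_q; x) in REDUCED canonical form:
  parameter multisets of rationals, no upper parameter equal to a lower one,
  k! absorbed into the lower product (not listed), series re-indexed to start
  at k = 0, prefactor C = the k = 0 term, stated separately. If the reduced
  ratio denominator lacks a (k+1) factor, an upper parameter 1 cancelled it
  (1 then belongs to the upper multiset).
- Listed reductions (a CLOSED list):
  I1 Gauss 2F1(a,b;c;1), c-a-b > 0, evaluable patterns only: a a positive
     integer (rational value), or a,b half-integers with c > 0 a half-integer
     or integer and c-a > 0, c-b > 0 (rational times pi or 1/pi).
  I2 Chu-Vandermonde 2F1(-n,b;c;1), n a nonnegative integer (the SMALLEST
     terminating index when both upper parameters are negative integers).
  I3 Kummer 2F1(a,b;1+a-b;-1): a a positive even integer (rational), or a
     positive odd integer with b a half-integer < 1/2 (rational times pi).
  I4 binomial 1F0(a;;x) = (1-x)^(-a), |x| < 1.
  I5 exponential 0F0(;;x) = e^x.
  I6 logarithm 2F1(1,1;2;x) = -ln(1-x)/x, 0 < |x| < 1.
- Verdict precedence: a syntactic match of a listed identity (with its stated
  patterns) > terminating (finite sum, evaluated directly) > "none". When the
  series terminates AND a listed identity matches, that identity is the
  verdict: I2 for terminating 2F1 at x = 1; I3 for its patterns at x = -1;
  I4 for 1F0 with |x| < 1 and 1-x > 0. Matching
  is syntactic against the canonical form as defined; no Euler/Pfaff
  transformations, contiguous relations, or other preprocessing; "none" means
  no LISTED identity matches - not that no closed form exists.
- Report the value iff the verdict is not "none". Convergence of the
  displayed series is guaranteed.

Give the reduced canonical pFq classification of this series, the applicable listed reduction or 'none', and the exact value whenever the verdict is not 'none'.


Classification (C = 10/7): 2F1 with upper {1, 1}, lower {2}, argument x = 1/7. Verdict: the logarithmic series (I6) applies (the logarithm: parameters (1,1;2), x = 1/7). Sum: (-10) * ln(6/7).

Structural cue: t_0 = 10/7 here, and the lower running product (prefactor 10/7) is a rising factorial.
Adjacent-term ratio: r(k) = (1/7) * (k+1) (k+1) / [(k+2) (k+1)] - poly over poly, x = (1/7) from leading terms; C = 10/7 at k = 0.


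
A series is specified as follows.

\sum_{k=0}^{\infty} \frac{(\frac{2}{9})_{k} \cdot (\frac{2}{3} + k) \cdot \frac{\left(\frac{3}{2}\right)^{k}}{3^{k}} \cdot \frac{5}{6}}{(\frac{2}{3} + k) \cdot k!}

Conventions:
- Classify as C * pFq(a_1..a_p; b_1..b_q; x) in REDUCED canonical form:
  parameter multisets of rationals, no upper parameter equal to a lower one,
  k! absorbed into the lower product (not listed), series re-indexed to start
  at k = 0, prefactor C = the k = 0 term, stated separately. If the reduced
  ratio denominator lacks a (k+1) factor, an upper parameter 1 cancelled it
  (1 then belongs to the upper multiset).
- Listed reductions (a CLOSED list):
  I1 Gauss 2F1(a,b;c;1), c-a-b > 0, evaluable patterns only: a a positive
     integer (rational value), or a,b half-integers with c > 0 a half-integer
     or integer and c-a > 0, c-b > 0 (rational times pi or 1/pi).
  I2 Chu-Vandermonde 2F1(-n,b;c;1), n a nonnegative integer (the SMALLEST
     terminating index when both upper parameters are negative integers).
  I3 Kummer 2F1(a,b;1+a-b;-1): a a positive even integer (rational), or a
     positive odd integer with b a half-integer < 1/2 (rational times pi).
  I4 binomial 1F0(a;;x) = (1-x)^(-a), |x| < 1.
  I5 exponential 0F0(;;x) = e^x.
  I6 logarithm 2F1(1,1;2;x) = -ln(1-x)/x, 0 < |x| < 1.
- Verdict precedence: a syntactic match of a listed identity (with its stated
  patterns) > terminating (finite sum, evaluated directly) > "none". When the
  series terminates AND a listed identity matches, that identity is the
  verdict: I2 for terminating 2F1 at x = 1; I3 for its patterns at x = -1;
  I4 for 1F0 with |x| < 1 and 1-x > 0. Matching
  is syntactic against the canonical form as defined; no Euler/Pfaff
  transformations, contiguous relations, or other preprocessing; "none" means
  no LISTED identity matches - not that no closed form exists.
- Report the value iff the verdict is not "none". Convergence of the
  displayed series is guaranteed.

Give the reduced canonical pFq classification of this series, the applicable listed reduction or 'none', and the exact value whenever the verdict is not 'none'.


Prefactor \frac{5}{6}, argument \frac{1}{2}: 1F0 with upper {\frac{2}{9}} over lower {-}. Verdict at x = \frac{1}{2}: the I4 binomial reduction matches (the 1F0 binomial series: exponent -2/9, x = \frac{1}{2}). Value: \frac{5}{6} \cdot \left(\frac{1}{2}\right)^{-\frac{2}{9}}.

First insight: t_0 being \frac{5}{6}, k + 2/3 divides numerator and denominator alike; C = 5/6, x = 1/2 after cancelling.
Step ratio: r(k) = \frac{1}{2} * (k+\frac{2}{9}) / [(k+1)] - rational in k, leading ratio \frac{1}{2}; with t_0 = \frac{5}{6}, classification follows.


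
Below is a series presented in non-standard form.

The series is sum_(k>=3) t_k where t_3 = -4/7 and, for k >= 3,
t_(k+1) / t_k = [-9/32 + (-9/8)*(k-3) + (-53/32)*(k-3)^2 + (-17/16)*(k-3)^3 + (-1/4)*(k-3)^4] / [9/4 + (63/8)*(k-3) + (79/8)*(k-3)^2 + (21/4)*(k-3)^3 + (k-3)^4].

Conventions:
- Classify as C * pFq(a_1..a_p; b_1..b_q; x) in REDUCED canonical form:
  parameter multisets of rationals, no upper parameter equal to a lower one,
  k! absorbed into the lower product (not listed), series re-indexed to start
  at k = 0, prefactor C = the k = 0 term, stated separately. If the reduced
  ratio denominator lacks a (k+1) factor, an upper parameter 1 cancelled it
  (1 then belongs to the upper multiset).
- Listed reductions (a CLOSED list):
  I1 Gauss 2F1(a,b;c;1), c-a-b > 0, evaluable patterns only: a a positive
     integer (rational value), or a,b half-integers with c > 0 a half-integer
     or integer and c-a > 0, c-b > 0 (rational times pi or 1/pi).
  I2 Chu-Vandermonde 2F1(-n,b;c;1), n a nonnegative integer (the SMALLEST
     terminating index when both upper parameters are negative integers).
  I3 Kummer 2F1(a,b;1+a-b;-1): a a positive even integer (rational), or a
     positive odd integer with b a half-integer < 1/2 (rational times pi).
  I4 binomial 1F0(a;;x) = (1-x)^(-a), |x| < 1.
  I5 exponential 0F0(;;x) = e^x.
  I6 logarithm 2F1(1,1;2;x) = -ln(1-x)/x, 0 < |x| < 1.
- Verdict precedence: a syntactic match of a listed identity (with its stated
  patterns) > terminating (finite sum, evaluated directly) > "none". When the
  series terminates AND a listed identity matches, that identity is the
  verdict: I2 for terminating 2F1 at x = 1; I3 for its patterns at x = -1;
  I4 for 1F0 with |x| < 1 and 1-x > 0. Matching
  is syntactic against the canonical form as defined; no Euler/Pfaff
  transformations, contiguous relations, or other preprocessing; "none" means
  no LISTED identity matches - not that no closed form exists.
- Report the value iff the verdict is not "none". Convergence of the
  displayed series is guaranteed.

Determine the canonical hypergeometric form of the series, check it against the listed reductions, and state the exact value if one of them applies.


Prefactor -4/7, argument -1/4: 2F1 with upper {1, 1} over lower {2}. Verdict (x = -1/4): the I6 logarithm reduction applies (the logarithm: parameters (1,1;2), x = -1/4). Exact value: (-16/7) * ln(5/4).

First insight: t_0 = -4/7 here, and the ratio is unreduced: k + 3/2 divides both sides (C = -4/7, x = -1/4).
Step ratio: r(k) = (-1/4) * (k+1) (k+1) / [(k+2) (k+1)] - rational in k, leading ratio (-1/4); with t_0 = -4/7, classification follows.


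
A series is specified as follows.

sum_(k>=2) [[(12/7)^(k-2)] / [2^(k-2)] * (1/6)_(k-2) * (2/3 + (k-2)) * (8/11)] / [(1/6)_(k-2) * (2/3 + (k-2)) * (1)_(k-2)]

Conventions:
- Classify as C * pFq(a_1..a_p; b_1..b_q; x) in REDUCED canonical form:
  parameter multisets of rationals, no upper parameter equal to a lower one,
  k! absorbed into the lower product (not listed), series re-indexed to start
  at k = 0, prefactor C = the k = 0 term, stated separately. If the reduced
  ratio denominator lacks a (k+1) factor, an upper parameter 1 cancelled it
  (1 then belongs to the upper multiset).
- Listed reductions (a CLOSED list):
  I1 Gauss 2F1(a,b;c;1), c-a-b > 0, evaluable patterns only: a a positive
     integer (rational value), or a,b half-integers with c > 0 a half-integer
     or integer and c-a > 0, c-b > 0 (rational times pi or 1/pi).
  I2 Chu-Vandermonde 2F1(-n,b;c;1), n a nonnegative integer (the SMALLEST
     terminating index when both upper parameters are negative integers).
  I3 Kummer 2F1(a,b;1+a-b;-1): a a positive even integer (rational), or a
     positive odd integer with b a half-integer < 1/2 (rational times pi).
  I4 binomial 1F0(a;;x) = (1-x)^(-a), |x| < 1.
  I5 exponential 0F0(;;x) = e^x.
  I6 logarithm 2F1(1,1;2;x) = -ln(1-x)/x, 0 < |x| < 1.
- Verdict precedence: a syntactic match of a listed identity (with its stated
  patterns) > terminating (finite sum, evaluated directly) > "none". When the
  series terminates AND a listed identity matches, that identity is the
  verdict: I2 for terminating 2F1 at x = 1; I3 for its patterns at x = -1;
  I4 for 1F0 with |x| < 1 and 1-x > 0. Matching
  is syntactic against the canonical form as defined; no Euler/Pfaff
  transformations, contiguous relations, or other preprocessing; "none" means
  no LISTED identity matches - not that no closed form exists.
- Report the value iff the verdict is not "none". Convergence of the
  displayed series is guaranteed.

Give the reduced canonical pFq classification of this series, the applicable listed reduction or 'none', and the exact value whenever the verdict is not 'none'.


The series (x = 6/7) is 0F0: upper {-}, lower {-}, prefactor 8/11. Verdict: exponential (I5) fires (the 0F0 exponential series at x = 6/7). Sum: (8/11) * e^(6/7).

Structural cue: with t_0 = 8/11, (1)_k (C = 8/11, x = 6/7) is k! itself.
Adjacent-term ratio: r(k) = (6/7) * 1 / [(k+1)] - poly over poly, x = (6/7) from leading terms; C = 8/11 at k = 0.


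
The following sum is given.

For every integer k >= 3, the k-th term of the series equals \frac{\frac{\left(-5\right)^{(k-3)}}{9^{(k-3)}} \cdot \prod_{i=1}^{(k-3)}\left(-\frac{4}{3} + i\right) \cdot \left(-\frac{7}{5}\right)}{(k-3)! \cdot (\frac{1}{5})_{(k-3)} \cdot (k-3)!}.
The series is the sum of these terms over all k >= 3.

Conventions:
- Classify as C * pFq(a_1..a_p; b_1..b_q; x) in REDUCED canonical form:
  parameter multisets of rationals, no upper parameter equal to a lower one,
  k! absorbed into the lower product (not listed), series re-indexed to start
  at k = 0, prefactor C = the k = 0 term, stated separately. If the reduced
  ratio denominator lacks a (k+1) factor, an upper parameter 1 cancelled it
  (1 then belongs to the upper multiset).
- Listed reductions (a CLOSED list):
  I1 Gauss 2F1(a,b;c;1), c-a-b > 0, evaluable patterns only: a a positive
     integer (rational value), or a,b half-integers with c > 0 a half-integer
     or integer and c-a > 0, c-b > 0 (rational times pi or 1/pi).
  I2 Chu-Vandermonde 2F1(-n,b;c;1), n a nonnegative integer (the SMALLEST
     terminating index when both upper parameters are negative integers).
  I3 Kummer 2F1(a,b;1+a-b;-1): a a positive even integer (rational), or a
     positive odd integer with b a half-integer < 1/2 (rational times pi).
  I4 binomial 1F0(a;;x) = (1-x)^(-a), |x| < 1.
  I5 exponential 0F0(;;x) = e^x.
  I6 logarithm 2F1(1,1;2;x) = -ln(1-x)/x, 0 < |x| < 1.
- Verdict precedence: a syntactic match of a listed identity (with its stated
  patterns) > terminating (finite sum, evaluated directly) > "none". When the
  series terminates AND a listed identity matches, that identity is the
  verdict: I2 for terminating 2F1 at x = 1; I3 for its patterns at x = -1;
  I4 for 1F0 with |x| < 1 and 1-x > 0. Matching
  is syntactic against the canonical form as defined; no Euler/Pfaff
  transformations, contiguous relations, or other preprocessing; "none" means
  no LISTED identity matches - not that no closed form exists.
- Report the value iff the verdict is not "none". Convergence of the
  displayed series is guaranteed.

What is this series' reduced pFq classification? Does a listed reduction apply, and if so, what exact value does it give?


First insight: from the first term -\frac{7}{5}: the denominator's factorial ratio (prefactor -7/5) is a lower Pochhammer.
Consecutive-term ratio: r(k) = -\frac{5}{9} * (k-\frac{1}{3}) / [(k+\frac{1}{5}) (k+1) (k+1)] - rational; roots negated = parameters, x = -\frac{5}{9}, C = -\frac{7}{5}.

Canonical form: C = -\frac{7}{5} times 1F2 with upper {-\frac{1}{3}}, lower {\frac{1}{5}, 1}, x = -\frac{5}{9}. Verdict: none. No listed pattern accepts 1F2(-\frac{1}{3}; \frac{1}{5}, 1; -\frac{5}{9}).


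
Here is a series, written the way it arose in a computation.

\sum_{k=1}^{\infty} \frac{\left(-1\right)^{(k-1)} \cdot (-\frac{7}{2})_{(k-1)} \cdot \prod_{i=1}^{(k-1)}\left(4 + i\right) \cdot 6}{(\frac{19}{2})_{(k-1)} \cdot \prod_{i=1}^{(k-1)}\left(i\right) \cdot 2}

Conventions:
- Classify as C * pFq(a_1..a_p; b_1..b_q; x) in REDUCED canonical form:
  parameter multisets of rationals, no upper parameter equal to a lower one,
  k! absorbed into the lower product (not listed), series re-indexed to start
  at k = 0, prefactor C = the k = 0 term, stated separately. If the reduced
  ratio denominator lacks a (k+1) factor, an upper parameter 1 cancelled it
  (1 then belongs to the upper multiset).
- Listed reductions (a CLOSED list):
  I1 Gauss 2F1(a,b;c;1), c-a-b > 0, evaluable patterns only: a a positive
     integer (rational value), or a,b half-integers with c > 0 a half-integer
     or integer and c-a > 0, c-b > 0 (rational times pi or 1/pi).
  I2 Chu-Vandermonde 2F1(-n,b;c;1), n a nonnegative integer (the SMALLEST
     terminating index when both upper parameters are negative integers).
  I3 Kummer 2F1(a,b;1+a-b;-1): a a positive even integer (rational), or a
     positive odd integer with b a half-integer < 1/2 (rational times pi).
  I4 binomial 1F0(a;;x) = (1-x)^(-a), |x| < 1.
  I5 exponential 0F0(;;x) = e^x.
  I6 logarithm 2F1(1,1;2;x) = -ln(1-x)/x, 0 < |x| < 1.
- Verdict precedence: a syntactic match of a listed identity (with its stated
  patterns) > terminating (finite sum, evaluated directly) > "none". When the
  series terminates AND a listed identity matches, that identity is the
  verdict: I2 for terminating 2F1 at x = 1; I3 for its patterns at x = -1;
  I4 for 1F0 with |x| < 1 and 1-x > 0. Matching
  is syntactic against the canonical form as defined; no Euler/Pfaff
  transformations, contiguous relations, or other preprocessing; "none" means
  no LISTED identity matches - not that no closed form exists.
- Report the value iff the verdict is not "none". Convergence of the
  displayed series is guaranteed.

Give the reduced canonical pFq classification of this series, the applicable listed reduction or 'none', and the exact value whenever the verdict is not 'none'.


Reduced: x = -1, 2F1, upper = {-\frac{7}{2}, 5}, lower = {\frac{19}{2}}, C = 3. Verdict: Kummer (I3) applies (x = -1; c = \frac{19}{2} equals 1+a-b for upper {-\frac{7}{2}, 5}: listed pattern). Hence: \frac{2297295}{524288} \cdot \pi.

Key step: t_0 being 3, the product of the first k integers (prefactor 3) is k!.
Ratio: r(k) = -1 * (k-\frac{7}{2}) (k+5) / [(k+\frac{19}{2}) (k+1)] - rational; roots negated = parameters, x = -1, C = 3.


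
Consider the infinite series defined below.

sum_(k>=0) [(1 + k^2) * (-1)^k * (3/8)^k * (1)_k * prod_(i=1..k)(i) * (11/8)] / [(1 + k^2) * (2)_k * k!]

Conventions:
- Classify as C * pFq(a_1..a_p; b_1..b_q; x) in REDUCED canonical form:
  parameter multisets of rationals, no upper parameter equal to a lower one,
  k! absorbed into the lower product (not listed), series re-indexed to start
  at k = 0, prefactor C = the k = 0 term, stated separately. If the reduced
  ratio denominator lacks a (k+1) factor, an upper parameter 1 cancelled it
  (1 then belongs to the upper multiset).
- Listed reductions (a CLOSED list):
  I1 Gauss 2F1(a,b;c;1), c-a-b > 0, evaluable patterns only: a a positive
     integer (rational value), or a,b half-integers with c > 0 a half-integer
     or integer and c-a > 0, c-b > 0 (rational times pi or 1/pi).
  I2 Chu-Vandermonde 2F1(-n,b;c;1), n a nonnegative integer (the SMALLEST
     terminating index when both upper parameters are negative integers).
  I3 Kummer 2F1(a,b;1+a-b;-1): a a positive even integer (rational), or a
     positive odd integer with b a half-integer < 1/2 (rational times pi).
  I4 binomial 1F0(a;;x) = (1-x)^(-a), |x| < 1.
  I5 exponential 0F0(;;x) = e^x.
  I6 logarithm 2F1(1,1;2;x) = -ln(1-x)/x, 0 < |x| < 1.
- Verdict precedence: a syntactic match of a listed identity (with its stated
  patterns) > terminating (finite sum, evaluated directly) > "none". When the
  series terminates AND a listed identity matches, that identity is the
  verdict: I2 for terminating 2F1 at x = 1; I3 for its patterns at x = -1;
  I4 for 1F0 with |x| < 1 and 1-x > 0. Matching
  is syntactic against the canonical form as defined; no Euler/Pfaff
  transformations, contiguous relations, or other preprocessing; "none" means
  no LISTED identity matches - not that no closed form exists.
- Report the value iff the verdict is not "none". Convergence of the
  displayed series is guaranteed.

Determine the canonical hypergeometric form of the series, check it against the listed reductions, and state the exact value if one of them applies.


This is 11/8 * 2F1(1, 1; 2; -3/8) in reduced canonical form. Verdict at x = -3/8: the logarithmic series (I6) matches (the logarithm: parameters (1,1;2), x = -3/8). Its exact value is (11/3) * ln(11/8).

First insight: with t_0 = 11/8, the running product (C = 11/8) telescopes to a rising factorial.
Consecutive-term ratio: r(k) = (-3/8) * (k+1) (k+1) / [(k+2) (k+1)] - rational in k. x = (-3/8); t_0 = 11/8; negate the roots.


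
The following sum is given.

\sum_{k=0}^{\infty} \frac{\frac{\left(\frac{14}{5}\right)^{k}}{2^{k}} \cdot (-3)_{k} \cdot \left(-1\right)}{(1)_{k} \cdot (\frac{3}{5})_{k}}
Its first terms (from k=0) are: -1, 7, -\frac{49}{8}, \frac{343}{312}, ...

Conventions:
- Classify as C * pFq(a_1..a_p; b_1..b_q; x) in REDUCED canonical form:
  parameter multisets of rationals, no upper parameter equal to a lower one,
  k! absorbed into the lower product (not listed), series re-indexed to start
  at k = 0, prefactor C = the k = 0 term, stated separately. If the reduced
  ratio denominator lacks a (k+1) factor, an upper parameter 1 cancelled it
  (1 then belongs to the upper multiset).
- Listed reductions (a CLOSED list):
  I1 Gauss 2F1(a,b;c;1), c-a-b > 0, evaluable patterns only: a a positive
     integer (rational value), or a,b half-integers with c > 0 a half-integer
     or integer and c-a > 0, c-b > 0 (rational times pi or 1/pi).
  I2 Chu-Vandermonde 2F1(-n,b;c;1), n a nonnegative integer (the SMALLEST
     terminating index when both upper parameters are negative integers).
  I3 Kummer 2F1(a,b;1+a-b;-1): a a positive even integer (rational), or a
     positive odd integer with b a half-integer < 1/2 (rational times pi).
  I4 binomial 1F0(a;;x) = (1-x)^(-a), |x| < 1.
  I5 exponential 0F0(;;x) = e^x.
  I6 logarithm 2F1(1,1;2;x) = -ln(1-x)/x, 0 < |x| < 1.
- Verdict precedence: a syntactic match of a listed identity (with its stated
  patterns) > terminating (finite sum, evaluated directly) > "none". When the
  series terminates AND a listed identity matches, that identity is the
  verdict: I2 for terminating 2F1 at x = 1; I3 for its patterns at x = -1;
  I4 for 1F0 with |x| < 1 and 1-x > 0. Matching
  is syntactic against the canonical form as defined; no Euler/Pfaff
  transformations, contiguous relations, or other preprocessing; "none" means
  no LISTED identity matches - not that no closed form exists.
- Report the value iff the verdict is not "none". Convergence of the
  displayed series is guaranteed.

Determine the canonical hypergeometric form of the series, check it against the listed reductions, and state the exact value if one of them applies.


x = \frac{7}{5} here; the reduced form reads 1F1, upper {-3}, lower {\frac{3}{5}}, C = -1. Verdict: terminating (-3 upstairs). 4 nonzero terms in all; added directly. Value: \frac{38}{39}.

Key observation: t_0 being -1, (1)_k (prefactor -1) is k! itself.
Consecutive-term ratio: r(k) = \frac{7}{5} * (k-3) / [(k+\frac{3}{5}) (k+1)] ; factor over Q: parameters, x = \frac{7}{5}, and C = -1.
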